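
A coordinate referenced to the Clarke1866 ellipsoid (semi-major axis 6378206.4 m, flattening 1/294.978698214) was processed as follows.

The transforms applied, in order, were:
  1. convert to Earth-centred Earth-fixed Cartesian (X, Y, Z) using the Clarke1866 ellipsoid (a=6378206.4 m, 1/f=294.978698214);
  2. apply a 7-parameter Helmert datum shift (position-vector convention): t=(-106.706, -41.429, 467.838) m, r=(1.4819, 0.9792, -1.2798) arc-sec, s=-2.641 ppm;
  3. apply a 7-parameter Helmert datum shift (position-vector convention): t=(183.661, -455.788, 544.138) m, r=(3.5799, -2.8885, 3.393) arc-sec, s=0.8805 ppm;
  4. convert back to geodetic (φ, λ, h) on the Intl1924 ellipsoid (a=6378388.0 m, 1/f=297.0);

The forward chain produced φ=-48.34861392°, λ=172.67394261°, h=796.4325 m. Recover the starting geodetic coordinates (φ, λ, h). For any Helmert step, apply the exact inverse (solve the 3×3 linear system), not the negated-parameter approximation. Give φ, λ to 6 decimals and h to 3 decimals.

start: φ=-48.348614°, λ=172.673943°, h=796.433 m
→ ECEF (a=6378388.000, f=1/297.0): X=-4212887.3952, Y=541630.8450, Z=-4743410.7465
→ Helmert⁻¹: X=-4213124.8625, Y=542073.1260, Z=-4743901.1156
→ Helmert⁻¹: X=-4213010.1233, Y=542055.7605, Z=-4744405.3783
→ geod (Bowring, a=6378206.400): φ=-48.35468400°, λ=172.66846900°, h=1919.8770 m

φ=-48.354684°, λ=172.668469°, h=1919.877 m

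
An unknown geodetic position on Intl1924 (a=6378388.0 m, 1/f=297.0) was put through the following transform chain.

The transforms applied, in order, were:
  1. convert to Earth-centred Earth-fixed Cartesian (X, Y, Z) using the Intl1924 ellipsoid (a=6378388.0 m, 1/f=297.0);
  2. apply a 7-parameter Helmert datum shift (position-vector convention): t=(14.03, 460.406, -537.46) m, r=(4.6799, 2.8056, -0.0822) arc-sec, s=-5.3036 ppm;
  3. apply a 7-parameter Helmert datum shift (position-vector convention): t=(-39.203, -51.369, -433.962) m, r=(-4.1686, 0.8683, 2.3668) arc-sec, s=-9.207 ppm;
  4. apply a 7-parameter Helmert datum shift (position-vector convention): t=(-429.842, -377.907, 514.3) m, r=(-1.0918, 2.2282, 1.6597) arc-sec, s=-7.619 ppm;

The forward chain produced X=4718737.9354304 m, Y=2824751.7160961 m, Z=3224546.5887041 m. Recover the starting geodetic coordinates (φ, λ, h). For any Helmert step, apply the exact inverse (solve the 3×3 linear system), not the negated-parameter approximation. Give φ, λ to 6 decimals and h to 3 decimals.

φ=30.556237°, λ=30.902373°, h=3041.767 m

start: X=4718737.9354, Y=2824751.7161, Z=3224546.5887 m
→ Helmert⁻¹: X=4719191.6361, Y=2825096.1093, Z=3224122.7862
→ Helmert⁻¹: X=4719293.1311, Y=2825054.1675, Z=3224663.3977
→ Helmert⁻¹: X=4719259.1355, Y=2824683.7991, Z=3225218.0653
→ geod (Bowring, a=6378388.000): φ=30.55623700°, λ=30.90237300°, h=3041.7670 m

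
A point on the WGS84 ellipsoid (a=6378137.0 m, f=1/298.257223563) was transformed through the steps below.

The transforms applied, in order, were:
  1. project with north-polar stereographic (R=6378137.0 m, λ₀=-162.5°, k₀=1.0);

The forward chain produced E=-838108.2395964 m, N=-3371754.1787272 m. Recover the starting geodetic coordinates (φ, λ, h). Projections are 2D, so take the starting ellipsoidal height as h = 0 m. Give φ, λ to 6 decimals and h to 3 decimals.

start: E=-838108.2396, N=-3371754.1787 m
→ stereo⁻¹: φ=59.52845800°, λ=-176.45896500°

φ=59.528458°, λ=-176.458965°, h=0.000 m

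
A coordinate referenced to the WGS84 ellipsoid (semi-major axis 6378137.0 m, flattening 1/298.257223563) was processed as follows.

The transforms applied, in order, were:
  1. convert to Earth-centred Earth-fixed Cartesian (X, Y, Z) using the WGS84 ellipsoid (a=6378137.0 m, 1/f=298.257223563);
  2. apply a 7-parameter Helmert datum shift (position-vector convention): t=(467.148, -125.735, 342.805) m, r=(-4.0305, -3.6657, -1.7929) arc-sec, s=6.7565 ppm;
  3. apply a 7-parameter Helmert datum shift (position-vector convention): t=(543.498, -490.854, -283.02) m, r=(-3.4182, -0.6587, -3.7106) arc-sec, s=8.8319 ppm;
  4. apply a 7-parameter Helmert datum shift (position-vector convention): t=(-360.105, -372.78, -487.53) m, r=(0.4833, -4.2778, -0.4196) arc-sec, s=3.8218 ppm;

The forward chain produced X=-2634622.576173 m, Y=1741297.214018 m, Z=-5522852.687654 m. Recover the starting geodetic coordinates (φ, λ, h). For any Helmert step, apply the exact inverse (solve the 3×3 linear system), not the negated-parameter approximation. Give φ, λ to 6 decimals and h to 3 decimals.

φ=-60.390461°, λ=146.530810°, h=56.038 m

start: X=-2634622.5762, Y=1741297.2140, Z=-5522852.6877 m
→ Helmert⁻¹: X=-2634370.4754, Y=1741645.0394, Z=-5522293.4981
→ Helmert⁻¹: X=-2634939.6771, Y=1742164.6147, Z=-5521924.4231
→ Helmert⁻¹: X=-2635502.3027, Y=1742363.5747, Z=-5522149.0330
→ geod (Bowring, a=6378137.000): φ=-60.39046100°, λ=146.53081000°, h=56.0380 m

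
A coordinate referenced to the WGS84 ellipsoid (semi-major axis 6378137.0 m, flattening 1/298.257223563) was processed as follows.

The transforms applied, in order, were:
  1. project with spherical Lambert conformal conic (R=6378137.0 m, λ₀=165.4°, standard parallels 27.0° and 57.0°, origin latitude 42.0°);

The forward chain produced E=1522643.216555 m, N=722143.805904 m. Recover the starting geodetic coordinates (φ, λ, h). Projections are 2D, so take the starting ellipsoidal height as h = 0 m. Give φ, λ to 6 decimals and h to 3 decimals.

φ=46.955009°, λ=-173.698165°, h=0.000 m

start: E=1522643.2166, N=722143.8059 m
→ lcc⁻¹: φ=46.95500900°, λ=-173.69816500°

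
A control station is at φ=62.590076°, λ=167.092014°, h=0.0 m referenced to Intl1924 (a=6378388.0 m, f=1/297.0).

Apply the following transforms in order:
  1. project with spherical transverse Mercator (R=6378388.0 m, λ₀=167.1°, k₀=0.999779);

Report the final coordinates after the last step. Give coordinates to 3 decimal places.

E=-409.179 m, N=6966229.730 m

start: φ=62.590076°, λ=167.092014°, h=0.000 m
→ tm (R=6378388.0, λ₀=167.1°): E=-409.1788, N=6966229.7304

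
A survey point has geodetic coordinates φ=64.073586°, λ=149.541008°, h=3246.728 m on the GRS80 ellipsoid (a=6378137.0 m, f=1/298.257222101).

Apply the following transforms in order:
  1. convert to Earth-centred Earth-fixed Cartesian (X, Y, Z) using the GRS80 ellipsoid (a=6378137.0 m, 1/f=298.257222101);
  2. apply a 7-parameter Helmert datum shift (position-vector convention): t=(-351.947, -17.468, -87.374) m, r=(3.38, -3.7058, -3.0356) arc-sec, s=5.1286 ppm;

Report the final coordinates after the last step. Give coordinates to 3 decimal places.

start: φ=64.073586°, λ=149.541008°, h=3246.728 m
→ ECEF (a=6378137.000, f=1/298.257222101): X=-2411532.2201, Y=1418177.1478, Z=5716226.2172
→ Helmert 7p (PV): X=-2411978.3630, Y=1418108.7732, Z=5716148.0725

X=-2411978.363 m, Y=1418108.773 m, Z=5716148.072 m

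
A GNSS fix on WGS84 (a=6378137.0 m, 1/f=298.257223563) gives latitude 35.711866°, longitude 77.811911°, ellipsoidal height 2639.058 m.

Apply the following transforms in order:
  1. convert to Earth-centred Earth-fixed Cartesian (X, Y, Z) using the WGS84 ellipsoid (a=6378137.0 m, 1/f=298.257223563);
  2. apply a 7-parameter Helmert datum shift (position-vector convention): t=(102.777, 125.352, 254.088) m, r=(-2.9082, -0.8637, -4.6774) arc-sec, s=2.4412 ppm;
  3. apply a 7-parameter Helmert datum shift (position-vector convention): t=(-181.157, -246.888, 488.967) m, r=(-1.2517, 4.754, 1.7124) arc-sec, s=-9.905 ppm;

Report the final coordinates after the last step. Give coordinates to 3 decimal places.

X=1095116.089 m, Y=5069854.706 m, Z=3704412.968 m

start: φ=35.711866°, λ=77.811911°, h=2639.058 m
→ ECEF (a=6378137.000, f=1/298.257223563): X=1095059.9055, Y=5069955.1257, Z=3703820.4681
→ Helmert 7p (PV): X=1095264.8166, Y=5070120.2436, Z=3704016.7000
→ Helmert 7p (PV): X=1095116.0890, Y=5069854.7061, Z=3704412.9680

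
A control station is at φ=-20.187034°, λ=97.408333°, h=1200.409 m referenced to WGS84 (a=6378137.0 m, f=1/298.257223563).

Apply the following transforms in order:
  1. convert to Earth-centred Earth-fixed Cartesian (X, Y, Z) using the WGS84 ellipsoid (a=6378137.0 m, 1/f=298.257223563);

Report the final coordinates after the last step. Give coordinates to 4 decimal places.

start: φ=-20.187034°, λ=97.408333°, h=1200.409 m
→ ECEF (a=6378137.000, f=1/298.257223563): X=-772330.1354, Y=5939848.7993, Z=-2187556.4178

X=-772330.1354 m, Y=5939848.7993 m, Z=-2187556.4178 m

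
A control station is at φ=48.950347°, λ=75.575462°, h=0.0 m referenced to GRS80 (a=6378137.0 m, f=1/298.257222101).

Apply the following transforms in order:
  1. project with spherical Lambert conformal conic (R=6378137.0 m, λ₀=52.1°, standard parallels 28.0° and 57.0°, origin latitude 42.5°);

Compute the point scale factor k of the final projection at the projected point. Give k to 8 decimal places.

start: φ=48.950347°, λ=75.575462°, h=0.000 m
→ into lcc (λ₀=52.1°): φ=48.95034700°, λ−λ₀=23.47546200°
scale k = 0.97321431

0.97321431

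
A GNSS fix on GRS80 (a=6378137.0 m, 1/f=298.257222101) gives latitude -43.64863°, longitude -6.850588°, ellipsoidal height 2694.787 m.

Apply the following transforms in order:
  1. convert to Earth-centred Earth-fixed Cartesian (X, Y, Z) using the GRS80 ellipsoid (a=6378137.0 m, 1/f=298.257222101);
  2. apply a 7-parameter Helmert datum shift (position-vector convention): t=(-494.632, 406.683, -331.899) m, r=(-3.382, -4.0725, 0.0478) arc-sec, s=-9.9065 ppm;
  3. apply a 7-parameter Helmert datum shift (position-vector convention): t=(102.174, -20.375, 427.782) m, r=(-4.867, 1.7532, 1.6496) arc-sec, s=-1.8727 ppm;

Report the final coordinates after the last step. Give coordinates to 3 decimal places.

X=4591050.959 m, Y=-551353.156 m, Z=-4381564.243 m

start: φ=-43.648630°, λ=-6.850588°, h=2694.787 m
→ ECEF (a=6378137.000, f=1/298.257222101): X=4591443.6958, Y=-551608.4999, Z=-4381785.4223
→ Helmert 7p (PV): X=4590990.2197, Y=-551267.1331, Z=-4381974.2161
→ Helmert 7p (PV): X=4591050.9593, Y=-551353.1558, Z=-4381564.2425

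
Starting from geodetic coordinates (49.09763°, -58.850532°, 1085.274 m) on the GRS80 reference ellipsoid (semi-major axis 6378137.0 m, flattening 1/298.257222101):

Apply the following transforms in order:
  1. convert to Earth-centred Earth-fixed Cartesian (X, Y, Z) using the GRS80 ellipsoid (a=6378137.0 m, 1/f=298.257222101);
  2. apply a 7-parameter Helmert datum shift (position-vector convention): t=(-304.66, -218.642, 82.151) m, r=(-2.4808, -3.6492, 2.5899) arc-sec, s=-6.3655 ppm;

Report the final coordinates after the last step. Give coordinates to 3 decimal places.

start: φ=49.097630°, λ=-58.850532°, h=1085.274 m
→ ECEF (a=6378137.000, f=1/298.257222101): X=2164756.7413, Y=-3581563.1732, Z=4798495.2015
→ Helmert 7p (PV): X=2164398.3785, Y=-3581674.1235, Z=4798628.1821

X=2164398.378 m, Y=-3581674.123 m, Z=4798628.182 m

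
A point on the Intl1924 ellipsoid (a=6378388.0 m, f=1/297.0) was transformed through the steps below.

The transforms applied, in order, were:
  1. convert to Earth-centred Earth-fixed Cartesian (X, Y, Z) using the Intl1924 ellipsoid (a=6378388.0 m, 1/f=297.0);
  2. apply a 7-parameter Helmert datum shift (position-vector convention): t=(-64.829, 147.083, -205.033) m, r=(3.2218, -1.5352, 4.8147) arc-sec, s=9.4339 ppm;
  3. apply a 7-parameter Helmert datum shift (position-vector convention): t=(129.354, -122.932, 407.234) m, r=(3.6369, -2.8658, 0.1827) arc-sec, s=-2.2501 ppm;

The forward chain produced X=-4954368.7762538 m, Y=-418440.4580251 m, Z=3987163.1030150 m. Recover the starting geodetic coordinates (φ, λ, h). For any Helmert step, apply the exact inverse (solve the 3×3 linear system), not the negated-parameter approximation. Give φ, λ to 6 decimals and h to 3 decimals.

start: X=-4954368.7763, Y=-418440.4580, Z=3987163.1030 m
→ Helmert⁻¹: X=-4954454.2565, Y=-418243.7821, Z=3986841.0503
→ Helmert⁻¹: X=-4954322.7757, Y=-418208.9960, Z=3987051.8769
→ geod (Bowring, a=6378388.000): φ=38.91515300°, λ=-175.17493300°, h=3173.9200 m

φ=38.915153°, λ=-175.174933°, h=3173.920 m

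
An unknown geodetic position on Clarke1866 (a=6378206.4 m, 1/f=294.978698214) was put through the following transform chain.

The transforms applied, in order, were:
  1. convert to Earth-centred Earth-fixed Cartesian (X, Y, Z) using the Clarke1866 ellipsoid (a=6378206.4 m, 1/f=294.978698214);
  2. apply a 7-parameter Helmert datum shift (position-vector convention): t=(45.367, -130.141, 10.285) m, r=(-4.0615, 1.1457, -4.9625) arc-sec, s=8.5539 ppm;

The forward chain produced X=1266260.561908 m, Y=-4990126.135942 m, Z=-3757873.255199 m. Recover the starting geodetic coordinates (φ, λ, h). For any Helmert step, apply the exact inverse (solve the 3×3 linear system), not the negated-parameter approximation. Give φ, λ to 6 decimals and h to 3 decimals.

start: X=1266260.5619, Y=-4990126.1359, Z=-3757873.2552 m
→ Helmert⁻¹: X=1266345.2876, Y=-4989848.8480, Z=-3757942.6156
→ geod (Bowring, a=6378206.400): φ=-36.31398700°, λ=-75.75986900°, h=3058.9520 m

φ=-36.313987°, λ=-75.759869°, h=3058.952 m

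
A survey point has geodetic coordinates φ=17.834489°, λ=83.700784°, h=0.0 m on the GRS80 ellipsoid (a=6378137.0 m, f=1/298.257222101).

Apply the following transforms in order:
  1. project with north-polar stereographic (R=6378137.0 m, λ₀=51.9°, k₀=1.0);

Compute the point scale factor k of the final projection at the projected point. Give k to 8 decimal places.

1.53107893

start: φ=17.834489°, λ=83.700784°, h=0.000 m
→ into stereo (λ₀=51.9°): φ=17.83448900°, λ−λ₀=31.80078400°
scale k = 1.53107893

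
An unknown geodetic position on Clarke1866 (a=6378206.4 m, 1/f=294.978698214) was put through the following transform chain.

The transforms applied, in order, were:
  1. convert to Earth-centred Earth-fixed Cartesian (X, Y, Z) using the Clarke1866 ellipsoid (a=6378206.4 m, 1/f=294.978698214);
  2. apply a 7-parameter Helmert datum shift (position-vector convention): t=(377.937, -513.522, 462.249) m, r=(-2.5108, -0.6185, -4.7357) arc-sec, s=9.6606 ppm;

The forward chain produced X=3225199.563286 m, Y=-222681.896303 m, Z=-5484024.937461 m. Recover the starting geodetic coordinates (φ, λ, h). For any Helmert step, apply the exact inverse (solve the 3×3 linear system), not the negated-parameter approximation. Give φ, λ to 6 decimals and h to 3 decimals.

φ=-59.655661°, λ=-3.938588°, h=3995.717 m

start: X=3225199.5633, Y=-222681.8963, Z=-5484024.9375 m
→ Helmert⁻¹: X=3224779.1249, Y=-222025.4288, Z=-5484446.5759
→ geod (Bowring, a=6378206.400): φ=-59.65566100°, λ=-3.93858800°, h=3995.7170 m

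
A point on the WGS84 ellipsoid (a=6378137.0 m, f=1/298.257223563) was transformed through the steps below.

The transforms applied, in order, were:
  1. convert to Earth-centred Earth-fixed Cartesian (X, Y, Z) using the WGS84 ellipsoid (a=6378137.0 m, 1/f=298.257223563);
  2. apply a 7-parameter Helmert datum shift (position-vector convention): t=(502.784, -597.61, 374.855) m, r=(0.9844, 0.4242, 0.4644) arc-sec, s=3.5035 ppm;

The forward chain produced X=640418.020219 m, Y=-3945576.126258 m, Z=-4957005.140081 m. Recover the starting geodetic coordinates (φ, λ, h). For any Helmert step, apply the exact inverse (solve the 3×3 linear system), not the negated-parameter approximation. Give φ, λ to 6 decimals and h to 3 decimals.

start: X=640418.0202, Y=-3945576.1263, Z=-4957005.1401 m
→ Helmert⁻¹: X=639914.3074, Y=-3944989.7948, Z=-4957342.4834
→ geod (Bowring, a=6378137.000): φ=-51.31247000°, λ=-80.78633800°, h=2555.5460 m

φ=-51.312470°, λ=-80.786338°, h=2555.546 m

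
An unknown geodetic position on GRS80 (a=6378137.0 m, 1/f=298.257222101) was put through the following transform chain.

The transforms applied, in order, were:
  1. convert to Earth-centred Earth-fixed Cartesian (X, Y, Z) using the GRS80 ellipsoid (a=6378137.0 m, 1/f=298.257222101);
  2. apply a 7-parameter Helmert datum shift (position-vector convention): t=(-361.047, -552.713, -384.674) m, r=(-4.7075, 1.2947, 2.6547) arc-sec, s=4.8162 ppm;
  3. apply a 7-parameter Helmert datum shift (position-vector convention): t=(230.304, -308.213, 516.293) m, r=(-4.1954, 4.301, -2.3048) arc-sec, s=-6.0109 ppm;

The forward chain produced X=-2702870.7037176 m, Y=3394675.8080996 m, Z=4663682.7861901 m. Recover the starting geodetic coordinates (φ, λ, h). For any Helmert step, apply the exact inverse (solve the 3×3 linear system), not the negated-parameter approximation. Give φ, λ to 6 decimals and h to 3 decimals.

φ=47.251678°, λ=128.521546°, h=3850.975 m

start: X=-2702870.7037, Y=3394675.8081, Z=4663682.7862 m
→ Helmert⁻¹: X=-2703252.4267, Y=3394879.3730, Z=4663207.2068
→ Helmert⁻¹: X=-2702863.9358, Y=3395344.0836, Z=4663629.9452
→ geod (Bowring, a=6378137.000): φ=47.25167800°, λ=128.52154600°, h=3850.9750 m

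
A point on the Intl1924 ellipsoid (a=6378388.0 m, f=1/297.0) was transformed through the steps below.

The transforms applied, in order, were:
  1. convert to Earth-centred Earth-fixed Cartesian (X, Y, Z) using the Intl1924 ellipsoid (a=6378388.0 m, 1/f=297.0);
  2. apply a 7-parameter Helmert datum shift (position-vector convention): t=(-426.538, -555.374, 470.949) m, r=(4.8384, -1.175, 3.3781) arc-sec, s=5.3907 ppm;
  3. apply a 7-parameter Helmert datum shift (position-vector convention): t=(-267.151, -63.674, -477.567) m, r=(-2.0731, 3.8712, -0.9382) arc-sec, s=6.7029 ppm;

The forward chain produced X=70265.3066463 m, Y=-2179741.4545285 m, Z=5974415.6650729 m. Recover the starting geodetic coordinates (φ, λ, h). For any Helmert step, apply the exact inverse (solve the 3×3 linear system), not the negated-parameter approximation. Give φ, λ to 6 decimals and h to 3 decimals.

start: X=70265.3066, Y=-2179741.4545, Z=5974415.6651 m
→ Helmert⁻¹: X=70429.7631, Y=-2179722.9012, Z=5974832.5974
→ Helmert⁻¹: X=70854.2657, Y=-2179016.7981, Z=5974380.1526
→ geod (Bowring, a=6378388.000): φ=70.07611600°, λ=-88.13759100°, h=320.2020 m

φ=70.076116°, λ=-88.137591°, h=320.202 m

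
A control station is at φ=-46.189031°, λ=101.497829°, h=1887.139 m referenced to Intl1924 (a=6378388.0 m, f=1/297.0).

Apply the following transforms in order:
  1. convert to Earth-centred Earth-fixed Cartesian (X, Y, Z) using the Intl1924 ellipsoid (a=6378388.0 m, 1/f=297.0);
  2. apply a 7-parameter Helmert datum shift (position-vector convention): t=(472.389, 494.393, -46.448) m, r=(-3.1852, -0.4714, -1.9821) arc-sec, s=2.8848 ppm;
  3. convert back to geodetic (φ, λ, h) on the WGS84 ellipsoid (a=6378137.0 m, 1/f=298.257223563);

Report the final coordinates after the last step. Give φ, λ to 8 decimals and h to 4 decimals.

φ=-46.18685815°, λ=101.49005839°, h=2413.0991 m

start: φ=-46.189031°, λ=101.497829°, h=1887.139 m
→ ECEF (a=6378388.000, f=1/297.0): X=-881977.9948, Y=4335901.2827, Z=-4581263.7764
→ Helmert 7p (PV): X=-881456.0141, Y=4336345.9139, Z=-4581392.4126
→ geod (Bowring, a=6378137.000): φ=-46.18685815°, λ=101.49005839°, h=2413.0991 m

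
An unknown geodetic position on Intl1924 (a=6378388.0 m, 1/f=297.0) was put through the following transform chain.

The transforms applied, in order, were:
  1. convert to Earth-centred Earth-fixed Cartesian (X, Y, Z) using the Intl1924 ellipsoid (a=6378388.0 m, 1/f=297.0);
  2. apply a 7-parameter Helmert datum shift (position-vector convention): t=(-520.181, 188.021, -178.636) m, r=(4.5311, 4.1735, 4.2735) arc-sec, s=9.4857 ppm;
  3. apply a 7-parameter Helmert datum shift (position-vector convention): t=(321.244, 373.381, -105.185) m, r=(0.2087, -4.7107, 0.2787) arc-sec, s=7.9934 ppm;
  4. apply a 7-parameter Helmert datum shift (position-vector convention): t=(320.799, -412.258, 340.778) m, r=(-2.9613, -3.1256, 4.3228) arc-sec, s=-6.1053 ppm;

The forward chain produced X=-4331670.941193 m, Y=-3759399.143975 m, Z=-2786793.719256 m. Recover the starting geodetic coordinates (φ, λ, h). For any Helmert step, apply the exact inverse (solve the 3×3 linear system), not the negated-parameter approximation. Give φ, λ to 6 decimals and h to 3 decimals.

φ=-26.065045°, λ=-139.048006°, h=2582.310 m

start: X=-4331670.9412, Y=-3759399.1440, Z=-2786793.7193 m
→ Helmert⁻¹: X=-4332139.1997, Y=-3758879.0306, Z=-2787139.8327
→ Helmert⁻¹: X=-4332494.5401, Y=-3759219.3284, Z=-2786909.6204
→ Helmert⁻¹: X=-4331954.7702, Y=-3759343.1543, Z=-2786709.6190
→ geod (Bowring, a=6378388.000): φ=-26.06504500°, λ=-139.04800600°, h=2582.3100 m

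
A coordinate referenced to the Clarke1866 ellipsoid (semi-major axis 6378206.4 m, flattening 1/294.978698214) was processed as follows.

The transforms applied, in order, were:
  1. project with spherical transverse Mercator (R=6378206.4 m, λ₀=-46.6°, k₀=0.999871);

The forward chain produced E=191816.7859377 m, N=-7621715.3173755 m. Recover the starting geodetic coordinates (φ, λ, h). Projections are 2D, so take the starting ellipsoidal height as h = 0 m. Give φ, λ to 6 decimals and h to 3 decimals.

start: E=191816.7859, N=-7621715.3174 m
→ tm⁻¹: φ=-68.40953200°, λ=-41.91285900°

φ=-68.409532°, λ=-41.912859°, h=0.000 m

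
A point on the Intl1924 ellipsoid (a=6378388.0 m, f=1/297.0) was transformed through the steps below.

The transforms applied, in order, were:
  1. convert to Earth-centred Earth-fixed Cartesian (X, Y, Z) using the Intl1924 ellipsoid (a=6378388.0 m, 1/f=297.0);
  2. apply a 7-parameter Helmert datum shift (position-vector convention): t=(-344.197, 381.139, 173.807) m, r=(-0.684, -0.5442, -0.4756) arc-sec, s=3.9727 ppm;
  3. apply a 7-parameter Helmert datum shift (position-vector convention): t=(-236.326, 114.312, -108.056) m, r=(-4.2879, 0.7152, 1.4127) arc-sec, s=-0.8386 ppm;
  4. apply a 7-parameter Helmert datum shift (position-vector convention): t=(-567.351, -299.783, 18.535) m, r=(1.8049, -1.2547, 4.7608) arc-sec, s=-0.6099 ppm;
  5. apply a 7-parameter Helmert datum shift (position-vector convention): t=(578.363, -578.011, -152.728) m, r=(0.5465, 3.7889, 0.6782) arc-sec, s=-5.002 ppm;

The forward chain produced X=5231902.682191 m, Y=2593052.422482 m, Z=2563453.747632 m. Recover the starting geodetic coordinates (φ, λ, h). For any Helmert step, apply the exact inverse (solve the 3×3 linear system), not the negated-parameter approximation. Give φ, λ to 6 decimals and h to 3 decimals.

start: X=5231902.6822, Y=2593052.4225, Z=2563453.7476 m
→ Helmert⁻¹: X=5231311.9213, Y=2593632.9989, Z=2563708.5215
→ Helmert⁻¹: X=5231957.9260, Y=2593836.0379, Z=2563637.0272
→ Helmert⁻¹: X=5232207.5137, Y=2593634.7683, Z=2563819.2926
→ Helmert⁻¹: X=5232531.7078, Y=2593246.8908, Z=2563630.0953
→ geod (Bowring, a=6378388.000): φ=23.84330900°, λ=26.36305200°, h=2911.0930 m

φ=23.843309°, λ=26.363052°, h=2911.093 m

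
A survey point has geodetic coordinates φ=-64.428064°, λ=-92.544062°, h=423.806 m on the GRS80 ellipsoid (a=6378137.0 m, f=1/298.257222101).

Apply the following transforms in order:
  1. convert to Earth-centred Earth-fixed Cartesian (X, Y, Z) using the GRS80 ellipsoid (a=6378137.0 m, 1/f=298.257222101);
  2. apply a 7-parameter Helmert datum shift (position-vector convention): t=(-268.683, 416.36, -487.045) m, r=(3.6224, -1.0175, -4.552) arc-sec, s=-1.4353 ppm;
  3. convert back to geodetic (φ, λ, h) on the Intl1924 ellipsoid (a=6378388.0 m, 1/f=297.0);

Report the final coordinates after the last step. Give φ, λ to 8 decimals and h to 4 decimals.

start: φ=-64.428064°, λ=-92.544062°, h=423.806 m
→ ECEF (a=6378137.000, f=1/298.257222101): X=-122545.3118, Y=-2758075.1690, Z=-5730856.2527
→ Helmert 7p (PV): X=-122846.4158, Y=-2757551.5014, Z=-5731384.1136
→ geod (Bowring, a=6378388.000): φ=-64.43487113°, λ=-92.55078840°, h=503.2651 m

φ=-64.43487113°, λ=-92.55078840°, h=503.2651 m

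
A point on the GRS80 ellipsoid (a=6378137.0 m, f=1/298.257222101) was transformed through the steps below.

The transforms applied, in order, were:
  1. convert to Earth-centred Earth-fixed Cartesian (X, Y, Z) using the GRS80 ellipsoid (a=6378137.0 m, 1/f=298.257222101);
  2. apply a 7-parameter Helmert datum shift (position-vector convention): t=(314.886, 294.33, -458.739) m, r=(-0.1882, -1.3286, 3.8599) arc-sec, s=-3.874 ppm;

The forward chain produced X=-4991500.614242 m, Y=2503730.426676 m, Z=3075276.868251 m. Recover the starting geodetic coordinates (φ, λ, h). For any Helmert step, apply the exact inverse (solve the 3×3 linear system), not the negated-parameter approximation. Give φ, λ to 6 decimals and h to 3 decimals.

start: X=-4991500.6142, Y=2503730.4267, Z=3075276.8683 m
→ Helmert⁻¹: X=-4991768.1773, Y=2503536.4012, Z=3075781.9601
→ geod (Bowring, a=6378137.000): φ=29.00803800°, λ=153.36472500°, h=2271.6420 m

φ=29.008038°, λ=153.364725°, h=2271.642 m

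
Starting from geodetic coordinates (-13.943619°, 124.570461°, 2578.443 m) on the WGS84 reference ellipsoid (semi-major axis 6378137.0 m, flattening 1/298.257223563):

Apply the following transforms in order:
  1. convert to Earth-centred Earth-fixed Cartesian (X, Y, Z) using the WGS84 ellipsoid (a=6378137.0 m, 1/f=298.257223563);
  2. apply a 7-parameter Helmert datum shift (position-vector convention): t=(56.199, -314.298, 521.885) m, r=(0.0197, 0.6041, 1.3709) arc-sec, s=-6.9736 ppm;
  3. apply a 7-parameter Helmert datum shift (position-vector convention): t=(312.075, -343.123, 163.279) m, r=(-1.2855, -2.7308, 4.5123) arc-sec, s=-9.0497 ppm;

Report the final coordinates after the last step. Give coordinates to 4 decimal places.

start: φ=-13.943619°, λ=124.570461°, h=2578.443 m
→ ECEF (a=6378137.000, f=1/298.257223563): X=-3514538.6034, Y=5100237.2587, Z=-1527549.7616
→ Helmert 7p (PV): X=-3514496.2667, Y=5099864.1810, Z=-1527006.4438
→ Helmert 7p (PV): X=-3514243.7352, Y=5099388.5059, Z=-1526907.6584

X=-3514243.7352 m, Y=5099388.5059 m, Z=-1526907.6584 m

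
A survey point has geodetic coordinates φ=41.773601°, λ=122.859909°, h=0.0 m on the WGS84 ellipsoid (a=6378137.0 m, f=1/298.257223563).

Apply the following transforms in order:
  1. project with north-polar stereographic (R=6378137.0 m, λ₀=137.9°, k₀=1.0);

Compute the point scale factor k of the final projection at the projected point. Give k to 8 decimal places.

start: φ=41.773601°, λ=122.859909°, h=0.000 m
→ into stereo (λ₀=137.9°): φ=41.77360100°, λ−λ₀=-15.04009100°
scale k = 1.20034407

1.20034407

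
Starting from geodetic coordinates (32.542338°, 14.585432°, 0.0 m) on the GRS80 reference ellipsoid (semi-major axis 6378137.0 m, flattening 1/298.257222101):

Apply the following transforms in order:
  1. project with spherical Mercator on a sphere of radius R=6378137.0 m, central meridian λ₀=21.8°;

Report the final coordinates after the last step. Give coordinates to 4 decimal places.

E=-803122.0361 m, N=3834713.3587 m

start: φ=32.542338°, λ=14.585432°, h=0.000 m
→ merc (R=6378137.0, λ₀=21.8°): E=-803122.0361, N=3834713.3587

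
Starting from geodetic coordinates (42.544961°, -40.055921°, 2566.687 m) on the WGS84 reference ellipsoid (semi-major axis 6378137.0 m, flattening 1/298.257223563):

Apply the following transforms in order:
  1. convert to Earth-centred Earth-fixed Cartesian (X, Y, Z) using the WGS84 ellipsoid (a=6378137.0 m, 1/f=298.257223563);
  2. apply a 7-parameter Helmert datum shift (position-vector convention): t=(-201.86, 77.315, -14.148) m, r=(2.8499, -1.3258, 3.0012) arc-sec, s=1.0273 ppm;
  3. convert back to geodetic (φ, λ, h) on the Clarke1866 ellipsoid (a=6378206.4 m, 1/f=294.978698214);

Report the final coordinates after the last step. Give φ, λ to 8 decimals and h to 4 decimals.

start: φ=42.544961°, λ=-40.055921°, h=2566.687 m
→ ECEF (a=6378137.000, f=1/298.257223563): X=3603713.4099, Y=-3029873.2023, Z=4292131.1934
→ Helmert 7p (PV): X=3603531.7490, Y=-3029805.8681, Z=4292102.7553
→ geod (Bowring, a=6378206.400): φ=42.54801465°, λ=-40.05671650°, h=2452.2767 m

φ=42.54801465°, λ=-40.05671650°, h=2452.2767 m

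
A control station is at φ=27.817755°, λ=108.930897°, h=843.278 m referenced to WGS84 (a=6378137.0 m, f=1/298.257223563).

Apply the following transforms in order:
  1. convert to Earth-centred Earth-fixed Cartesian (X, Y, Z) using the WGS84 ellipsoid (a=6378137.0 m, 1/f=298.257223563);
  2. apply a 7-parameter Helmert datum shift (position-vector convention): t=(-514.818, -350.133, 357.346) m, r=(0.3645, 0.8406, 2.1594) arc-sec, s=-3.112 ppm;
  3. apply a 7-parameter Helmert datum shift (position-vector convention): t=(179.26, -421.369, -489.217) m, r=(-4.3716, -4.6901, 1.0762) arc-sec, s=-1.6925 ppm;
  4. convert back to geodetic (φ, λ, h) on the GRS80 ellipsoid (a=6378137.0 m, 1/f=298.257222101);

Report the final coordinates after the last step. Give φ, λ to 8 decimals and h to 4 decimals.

φ=27.81791245°, λ=108.93789854°, h=201.5705 m

start: φ=27.817755°, λ=108.930897°, h=843.278 m
→ ECEF (a=6378137.000, f=1/298.257223563): X=-1831691.6164, Y=5340534.1508, Z=2959051.7228
→ Helmert 7p (PV): X=-1832244.5853, Y=5340142.9929, Z=2959416.7624
→ Helmert 7p (PV): X=-1832157.3786, Y=5339765.7480, Z=2958767.6952
→ geod (Bowring, a=6378137.000): φ=27.81791245°, λ=108.93789854°, h=201.5705 m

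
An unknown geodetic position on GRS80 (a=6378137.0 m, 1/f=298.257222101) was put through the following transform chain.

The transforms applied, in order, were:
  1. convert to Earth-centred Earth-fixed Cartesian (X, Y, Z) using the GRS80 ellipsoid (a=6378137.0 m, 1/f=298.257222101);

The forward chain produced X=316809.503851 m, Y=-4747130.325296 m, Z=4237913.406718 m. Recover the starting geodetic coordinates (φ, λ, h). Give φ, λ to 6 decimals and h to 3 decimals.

start: X=316809.5039, Y=-4747130.3253, Z=4237913.4067 m
→ geod (Bowring, a=6378137.000): φ=41.88419100°, λ=-86.18191000°, h=2812.1240 m

φ=41.884191°, λ=-86.181910°, h=2812.124 m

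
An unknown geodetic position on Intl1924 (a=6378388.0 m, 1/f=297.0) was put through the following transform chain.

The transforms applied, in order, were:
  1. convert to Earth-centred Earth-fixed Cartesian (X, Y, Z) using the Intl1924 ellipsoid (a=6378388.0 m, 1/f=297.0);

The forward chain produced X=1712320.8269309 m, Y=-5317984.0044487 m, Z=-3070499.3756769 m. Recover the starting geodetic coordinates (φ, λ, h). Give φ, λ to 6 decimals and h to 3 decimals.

start: X=1712320.8269, Y=-5317984.0044, Z=-3070499.3757 m
→ geod (Bowring, a=6378388.000): φ=-28.95627700°, λ=-72.15212500°, h=1639.9370 m

φ=-28.956277°, λ=-72.152125°, h=1639.937 m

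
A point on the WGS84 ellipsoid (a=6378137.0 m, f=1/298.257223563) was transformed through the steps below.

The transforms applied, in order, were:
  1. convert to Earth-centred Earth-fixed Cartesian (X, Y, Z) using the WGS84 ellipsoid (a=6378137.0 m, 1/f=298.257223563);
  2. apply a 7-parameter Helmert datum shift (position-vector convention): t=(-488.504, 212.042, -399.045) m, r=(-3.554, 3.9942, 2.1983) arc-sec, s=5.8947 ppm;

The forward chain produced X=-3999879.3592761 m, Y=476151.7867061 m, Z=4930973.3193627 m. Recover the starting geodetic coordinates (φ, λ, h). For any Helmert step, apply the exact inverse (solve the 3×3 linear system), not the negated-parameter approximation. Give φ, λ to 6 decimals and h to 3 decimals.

φ=50.947765°, λ=173.214293°, h=1787.966 m

start: X=-3999879.3593, Y=476151.7867, Z=4930973.3194 m
→ Helmert⁻¹: X=-3999457.6996, Y=475894.5968, Z=4931274.0482
→ geod (Bowring, a=6378137.000): φ=50.94776500°, λ=173.21429300°, h=1787.9660 m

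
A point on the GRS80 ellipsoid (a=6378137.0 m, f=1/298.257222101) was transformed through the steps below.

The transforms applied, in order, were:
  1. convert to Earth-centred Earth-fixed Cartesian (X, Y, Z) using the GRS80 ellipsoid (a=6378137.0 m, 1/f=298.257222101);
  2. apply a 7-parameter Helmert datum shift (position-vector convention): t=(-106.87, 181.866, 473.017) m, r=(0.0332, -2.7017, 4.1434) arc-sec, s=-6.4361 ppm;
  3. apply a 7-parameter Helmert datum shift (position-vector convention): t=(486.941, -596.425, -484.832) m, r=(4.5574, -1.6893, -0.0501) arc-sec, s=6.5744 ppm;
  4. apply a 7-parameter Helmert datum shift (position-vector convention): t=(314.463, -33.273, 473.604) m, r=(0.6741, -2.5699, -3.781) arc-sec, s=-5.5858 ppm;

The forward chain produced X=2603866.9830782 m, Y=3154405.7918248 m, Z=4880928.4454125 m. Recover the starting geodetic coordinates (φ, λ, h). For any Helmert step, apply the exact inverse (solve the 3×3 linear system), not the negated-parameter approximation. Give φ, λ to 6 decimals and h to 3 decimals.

φ=50.221481°, λ=50.472094°, h=2260.012 m

start: X=2603866.9831, Y=3154405.7918, Z=4880928.4454 m
→ Helmert⁻¹: X=2603570.0447, Y=3154520.3604, Z=4880439.3550
→ Helmert⁻¹: X=2603105.1973, Y=3155204.5156, Z=4880801.0648
→ Helmert⁻¹: X=2603356.1222, Y=3154991.4457, Z=4880324.8511
→ geod (Bowring, a=6378137.000): φ=50.22148100°, λ=50.47209400°, h=2260.0120 m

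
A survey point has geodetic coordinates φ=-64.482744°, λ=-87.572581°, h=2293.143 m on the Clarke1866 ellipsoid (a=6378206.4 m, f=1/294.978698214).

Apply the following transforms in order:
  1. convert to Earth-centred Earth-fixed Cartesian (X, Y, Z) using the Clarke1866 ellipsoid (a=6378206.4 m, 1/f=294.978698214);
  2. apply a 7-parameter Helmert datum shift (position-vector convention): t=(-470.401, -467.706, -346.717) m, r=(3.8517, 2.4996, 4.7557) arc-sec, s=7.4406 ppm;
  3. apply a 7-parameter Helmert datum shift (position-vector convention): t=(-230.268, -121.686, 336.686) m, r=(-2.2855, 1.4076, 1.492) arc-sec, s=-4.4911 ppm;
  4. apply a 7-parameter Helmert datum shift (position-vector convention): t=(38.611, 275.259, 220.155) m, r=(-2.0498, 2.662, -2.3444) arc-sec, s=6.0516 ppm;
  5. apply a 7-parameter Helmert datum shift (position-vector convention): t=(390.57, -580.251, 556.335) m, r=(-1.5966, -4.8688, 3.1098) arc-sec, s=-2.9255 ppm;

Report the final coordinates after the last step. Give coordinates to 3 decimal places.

X=116511.686 m, Y=-2754706.641 m, Z=-5734221.671 m

start: φ=-64.482744°, λ=-87.572581°, h=2293.143 m
→ ECEF (a=6378206.400, f=1/294.978698214): X=116736.1207, Y=-2753741.6467, Z=-5734980.1025
→ Helmert 7p (PV): X=116260.5805, Y=-2754120.0573, Z=-5735422.3285
→ Helmert 7p (PV): X=116010.5722, Y=-2754292.0839, Z=-5735030.1608
→ Helmert 7p (PV): X=115944.5646, Y=-2754091.8048, Z=-5734818.8376
→ Helmert 7p (PV): X=116511.6858, Y=-2754706.6411, Z=-5734221.6705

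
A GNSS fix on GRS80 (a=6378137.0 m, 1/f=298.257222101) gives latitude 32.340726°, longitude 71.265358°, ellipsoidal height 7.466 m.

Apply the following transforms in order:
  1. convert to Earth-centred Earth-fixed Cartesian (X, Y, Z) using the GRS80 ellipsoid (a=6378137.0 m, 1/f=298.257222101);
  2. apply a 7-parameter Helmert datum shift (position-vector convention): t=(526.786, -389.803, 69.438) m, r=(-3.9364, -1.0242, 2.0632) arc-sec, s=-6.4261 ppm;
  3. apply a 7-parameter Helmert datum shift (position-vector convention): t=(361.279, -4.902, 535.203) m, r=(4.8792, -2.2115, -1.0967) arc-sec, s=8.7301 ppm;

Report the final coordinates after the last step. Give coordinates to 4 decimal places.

X=1733273.3120 m, Y=5107765.5572 m, Z=3393080.5191 m

start: φ=32.340726°, λ=71.265358°, h=7.466 m
→ ECEF (a=6378137.000, f=1/298.257222101): X=1732458.4052, Y=5108155.8870, Z=3392417.5380
→ Helmert 7p (PV): X=1732906.1186, Y=5107815.3287, Z=3392376.2939
→ Helmert 7p (PV): X=1733273.3120, Y=5107765.5572, Z=3393080.5191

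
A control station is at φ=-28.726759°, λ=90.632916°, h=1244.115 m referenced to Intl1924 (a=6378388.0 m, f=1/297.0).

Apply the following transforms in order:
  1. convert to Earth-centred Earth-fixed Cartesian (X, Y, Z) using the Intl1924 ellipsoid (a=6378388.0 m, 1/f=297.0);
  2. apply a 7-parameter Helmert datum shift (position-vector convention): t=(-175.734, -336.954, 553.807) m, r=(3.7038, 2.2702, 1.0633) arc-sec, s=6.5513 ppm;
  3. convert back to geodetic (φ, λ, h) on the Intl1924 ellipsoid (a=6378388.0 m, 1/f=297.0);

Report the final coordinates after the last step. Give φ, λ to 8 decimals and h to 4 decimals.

start: φ=-28.726759°, λ=90.632916°, h=1244.115 m
→ ECEF (a=6378388.000, f=1/297.0): X=-61845.5606, Y=5598445.0866, Z=-3048020.1464
→ Helmert 7p (PV): X=-62084.1075, Y=5598199.2230, Z=-3047385.0979
→ geod (Bowring, a=6378388.000): φ=-28.72278959°, λ=90.63538495°, h=725.6303 m

φ=-28.72278959°, λ=90.63538495°, h=725.6303 m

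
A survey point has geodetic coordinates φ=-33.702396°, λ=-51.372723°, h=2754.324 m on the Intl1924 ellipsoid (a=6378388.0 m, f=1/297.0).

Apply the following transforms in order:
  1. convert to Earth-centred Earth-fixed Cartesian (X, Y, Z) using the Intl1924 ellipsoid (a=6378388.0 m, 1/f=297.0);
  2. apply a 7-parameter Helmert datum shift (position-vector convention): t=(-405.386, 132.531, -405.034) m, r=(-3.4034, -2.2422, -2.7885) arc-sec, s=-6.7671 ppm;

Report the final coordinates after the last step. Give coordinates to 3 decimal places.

start: φ=-33.702396°, λ=-51.372723°, h=2754.324 m
→ ECEF (a=6378388.000, f=1/297.0): X=3317378.9560, Y=-4151553.6771, Z=-3520614.0271
→ Helmert 7p (PV): X=3316933.2669, Y=-4151495.9898, Z=-3520890.6746

X=3316933.267 m, Y=-4151495.990 m, Z=-3520890.675 m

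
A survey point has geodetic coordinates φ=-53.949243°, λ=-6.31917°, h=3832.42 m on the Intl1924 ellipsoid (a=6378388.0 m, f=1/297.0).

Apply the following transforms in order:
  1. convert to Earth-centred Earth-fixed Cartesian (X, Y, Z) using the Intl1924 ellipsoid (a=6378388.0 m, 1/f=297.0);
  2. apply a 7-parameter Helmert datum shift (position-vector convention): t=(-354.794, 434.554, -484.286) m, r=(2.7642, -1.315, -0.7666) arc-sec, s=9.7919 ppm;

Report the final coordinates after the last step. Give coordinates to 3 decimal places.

X=3741064.821 m, Y=-413830.736 m, Z=-5137139.385 m

start: φ=-53.949243°, λ=-6.319170°, h=3832.420 m
→ ECEF (a=6378388.000, f=1/297.0): X=3741351.7724, Y=-414316.1652, Z=-5136623.1014
→ Helmert 7p (PV): X=3741064.8214, Y=-413830.7356, Z=-5137139.3847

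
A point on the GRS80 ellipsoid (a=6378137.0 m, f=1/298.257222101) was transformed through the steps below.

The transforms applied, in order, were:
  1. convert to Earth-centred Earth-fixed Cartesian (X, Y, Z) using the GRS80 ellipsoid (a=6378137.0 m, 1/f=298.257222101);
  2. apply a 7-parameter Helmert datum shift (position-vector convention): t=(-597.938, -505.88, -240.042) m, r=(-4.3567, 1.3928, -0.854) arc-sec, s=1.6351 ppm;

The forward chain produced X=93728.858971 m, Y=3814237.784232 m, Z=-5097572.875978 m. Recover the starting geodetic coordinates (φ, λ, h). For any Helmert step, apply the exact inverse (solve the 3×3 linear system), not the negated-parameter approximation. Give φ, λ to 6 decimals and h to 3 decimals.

φ=-53.364292°, λ=88.583302°, h=2996.000 m

start: X=93728.8590, Y=3814237.7842, Z=-5097572.8760 m
→ Helmert⁻¹: X=94345.2672, Y=3814845.4807, Z=-5097243.2856
→ geod (Bowring, a=6378137.000): φ=-53.36429200°, λ=88.58330200°, h=2996.0000 m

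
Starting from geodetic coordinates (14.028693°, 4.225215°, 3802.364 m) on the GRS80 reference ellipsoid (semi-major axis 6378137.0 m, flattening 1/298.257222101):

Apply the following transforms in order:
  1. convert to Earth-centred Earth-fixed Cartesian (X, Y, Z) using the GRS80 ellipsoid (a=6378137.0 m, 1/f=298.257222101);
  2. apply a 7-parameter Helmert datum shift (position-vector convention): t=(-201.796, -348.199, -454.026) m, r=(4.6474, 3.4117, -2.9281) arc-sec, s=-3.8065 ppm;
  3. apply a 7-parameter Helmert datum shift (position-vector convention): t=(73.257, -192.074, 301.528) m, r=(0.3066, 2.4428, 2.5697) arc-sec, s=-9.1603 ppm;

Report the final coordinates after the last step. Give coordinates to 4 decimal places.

X=6175816.6270 m, Y=455674.5500 m, Z=1536646.8810 m

start: φ=14.028693°, λ=4.225215°, h=3802.364 m
→ ECEF (a=6378137.000, f=1/298.257222101): X=6175980.8301, Y=456268.3828, Z=1536983.6381
→ Helmert 7p (PV): X=6175787.4246, Y=455796.1442, Z=1536431.8891
→ Helmert 7p (PV): X=6175816.6270, Y=455674.5500, Z=1536646.8810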